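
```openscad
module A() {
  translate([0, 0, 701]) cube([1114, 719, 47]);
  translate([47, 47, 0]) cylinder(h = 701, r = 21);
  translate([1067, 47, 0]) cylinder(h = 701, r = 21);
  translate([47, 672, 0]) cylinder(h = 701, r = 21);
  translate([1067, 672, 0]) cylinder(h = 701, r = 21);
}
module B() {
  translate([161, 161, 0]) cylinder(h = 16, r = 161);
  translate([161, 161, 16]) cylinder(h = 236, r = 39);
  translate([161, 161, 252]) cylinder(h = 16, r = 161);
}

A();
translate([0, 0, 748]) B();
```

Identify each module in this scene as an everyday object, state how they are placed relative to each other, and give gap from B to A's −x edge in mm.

A is a table. B is a spool. The spool is on top of the table. The gap from the spool to the table's −x edge is 0 mm.

The spool's min-x is at 0; the table's min-x is 0; gap = 0 mm.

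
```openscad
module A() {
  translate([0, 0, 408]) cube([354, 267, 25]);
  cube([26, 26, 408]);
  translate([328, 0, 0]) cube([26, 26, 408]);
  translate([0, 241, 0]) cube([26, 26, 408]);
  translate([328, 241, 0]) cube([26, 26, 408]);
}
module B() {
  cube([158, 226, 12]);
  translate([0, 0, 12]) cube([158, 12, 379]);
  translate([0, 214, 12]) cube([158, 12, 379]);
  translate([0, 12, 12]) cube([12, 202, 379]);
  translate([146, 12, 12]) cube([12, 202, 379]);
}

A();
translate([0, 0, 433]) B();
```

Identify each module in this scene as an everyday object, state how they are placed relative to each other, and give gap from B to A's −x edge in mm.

A is a stool. B is an open box. The open box is on top of the stool. The gap from the open box to the stool's −x edge is 0 mm.

The open box's min-x is at 0; the stool's min-x is 0; gap = 0 mm.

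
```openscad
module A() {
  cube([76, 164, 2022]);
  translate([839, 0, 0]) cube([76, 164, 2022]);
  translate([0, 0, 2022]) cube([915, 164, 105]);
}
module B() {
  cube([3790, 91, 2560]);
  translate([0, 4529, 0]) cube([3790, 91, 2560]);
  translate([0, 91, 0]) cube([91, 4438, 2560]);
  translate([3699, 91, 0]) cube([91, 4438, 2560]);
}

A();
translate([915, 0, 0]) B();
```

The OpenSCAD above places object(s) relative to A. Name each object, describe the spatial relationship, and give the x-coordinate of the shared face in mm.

A is a door frame. B is a house frame. The house frame is against the door frame's +x side, with their −y faces flush. The x-coordinate of the shared face is 915 mm.

The door frame's +x face and the house frame's −x face are both at x = 915 mm.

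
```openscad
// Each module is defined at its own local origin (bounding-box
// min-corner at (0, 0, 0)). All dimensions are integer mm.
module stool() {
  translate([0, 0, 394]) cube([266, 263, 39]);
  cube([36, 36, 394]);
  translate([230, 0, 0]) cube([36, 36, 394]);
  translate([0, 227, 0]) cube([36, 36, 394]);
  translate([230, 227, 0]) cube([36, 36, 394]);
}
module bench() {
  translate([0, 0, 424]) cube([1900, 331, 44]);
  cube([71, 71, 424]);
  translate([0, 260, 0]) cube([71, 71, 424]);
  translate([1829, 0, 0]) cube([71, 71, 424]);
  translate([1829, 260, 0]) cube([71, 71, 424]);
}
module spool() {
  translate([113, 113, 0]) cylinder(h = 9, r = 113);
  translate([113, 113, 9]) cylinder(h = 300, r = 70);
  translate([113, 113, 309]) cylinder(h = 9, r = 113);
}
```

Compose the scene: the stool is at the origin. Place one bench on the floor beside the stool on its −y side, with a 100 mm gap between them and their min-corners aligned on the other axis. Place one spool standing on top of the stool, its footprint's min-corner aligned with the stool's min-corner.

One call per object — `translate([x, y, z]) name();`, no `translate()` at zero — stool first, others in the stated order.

stool();
translate([0, -431, 0]) bench();
translate([0, 0, 433]) spool();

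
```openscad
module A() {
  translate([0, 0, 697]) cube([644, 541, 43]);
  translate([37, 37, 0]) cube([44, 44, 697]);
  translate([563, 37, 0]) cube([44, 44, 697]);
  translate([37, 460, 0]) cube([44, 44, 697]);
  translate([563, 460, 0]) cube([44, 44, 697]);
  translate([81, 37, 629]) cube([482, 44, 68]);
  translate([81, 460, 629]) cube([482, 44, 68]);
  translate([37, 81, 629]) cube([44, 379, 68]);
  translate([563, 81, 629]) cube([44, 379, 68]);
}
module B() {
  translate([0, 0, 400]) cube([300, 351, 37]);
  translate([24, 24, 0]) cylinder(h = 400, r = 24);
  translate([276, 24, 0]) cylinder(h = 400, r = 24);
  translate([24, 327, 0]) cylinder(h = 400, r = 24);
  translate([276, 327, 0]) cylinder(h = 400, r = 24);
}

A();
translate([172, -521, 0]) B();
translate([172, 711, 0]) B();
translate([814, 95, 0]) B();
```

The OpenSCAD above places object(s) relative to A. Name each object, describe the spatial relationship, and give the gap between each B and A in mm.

Each stool's nearest face is 170 mm from the table's bounding box.

A is a table. B is a stool. Three stools sit around the table at the −y, +y, +x sides. The gap between each stool and the table is 170 mm.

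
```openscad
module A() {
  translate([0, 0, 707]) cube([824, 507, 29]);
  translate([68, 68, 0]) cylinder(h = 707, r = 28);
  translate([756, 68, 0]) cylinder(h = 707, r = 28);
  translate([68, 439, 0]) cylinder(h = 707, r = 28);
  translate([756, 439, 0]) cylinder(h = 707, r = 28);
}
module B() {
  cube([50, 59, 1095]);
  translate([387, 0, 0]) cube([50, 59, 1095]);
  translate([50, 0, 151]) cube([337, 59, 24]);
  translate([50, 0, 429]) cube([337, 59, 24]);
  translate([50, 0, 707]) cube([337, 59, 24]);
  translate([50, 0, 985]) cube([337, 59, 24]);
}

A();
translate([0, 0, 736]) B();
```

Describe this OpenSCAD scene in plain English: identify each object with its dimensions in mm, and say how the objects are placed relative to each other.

A is a rectangular dining table. The top is 824×507×29 mm with its upper surface at z = 736 mm. It stands on four round legs of 56 mm diameter, each leg's bounding box inset 40 mm from the nearest pair of top edges, running from the floor to the underside of the top.

B is a straight ladder. Two 50×59 mm vertical rails, 1095 mm tall, stand 437 mm apart (outside-to-outside) with their front faces coplanar on the −y side. 4 rungs, each 59 mm deep and 24 mm tall, span between the inner faces of the rails, front faces flush with the rails. The lowest rung's underside is at z = 151 mm and rungs are spaced 278 mm apart (underside to underside).

The ladder is on top of the table.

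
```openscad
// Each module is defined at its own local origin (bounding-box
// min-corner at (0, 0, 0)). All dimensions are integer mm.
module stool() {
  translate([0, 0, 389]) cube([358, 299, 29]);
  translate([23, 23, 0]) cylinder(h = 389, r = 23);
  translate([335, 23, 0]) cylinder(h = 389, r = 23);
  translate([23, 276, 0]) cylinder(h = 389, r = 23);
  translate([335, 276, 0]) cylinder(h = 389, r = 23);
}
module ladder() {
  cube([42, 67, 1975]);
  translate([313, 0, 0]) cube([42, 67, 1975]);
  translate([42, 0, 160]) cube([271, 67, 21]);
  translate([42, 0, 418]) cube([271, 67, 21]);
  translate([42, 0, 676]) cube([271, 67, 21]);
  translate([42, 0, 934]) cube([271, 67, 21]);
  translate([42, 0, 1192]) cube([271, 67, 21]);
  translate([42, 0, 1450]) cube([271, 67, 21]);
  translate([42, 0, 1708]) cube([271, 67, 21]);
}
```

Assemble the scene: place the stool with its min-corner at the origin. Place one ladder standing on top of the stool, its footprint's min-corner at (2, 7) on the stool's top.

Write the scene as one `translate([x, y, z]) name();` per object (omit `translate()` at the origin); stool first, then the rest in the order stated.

stool();
translate([2, 7, 418]) ladder();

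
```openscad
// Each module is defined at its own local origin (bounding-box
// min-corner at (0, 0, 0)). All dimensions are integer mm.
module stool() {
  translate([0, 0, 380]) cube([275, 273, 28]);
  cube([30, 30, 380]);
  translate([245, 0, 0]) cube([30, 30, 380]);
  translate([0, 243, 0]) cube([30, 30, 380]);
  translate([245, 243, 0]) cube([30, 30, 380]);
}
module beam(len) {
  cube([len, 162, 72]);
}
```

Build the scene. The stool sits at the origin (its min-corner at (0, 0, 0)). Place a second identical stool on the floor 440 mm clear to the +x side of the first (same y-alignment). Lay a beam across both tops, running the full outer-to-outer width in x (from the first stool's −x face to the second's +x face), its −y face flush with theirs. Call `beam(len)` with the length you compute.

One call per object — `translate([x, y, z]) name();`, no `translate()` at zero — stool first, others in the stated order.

stool();
translate([715, 0, 0]) stool();
translate([0, 0, 408]) beam(990);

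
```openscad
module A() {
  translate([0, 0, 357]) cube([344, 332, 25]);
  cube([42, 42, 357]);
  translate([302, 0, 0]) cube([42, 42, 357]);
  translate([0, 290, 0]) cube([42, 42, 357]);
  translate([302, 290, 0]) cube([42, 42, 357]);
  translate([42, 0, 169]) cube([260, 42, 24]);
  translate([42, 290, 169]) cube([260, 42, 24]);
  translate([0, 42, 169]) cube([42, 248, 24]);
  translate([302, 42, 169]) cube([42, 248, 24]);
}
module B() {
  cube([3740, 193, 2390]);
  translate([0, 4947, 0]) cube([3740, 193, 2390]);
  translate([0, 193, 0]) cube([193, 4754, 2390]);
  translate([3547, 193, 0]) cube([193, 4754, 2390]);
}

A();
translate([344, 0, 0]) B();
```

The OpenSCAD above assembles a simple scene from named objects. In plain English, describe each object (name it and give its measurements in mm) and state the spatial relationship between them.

A is a simple wooden stool: a rectangular seat 344 mm (x) by 332 mm (y), 25 mm thick, top face at z = 382 mm, on four square legs, each 42×42 mm in cross-section. The legs rest on z = 0, each flush with a corner of the seat. Four stretchers, 42 mm wide and 24 mm tall, connect adjacent legs with their undersides at z = 169 mm, each running between the inner faces of the legs it joins and aligned with the legs' outer faces on the other axis.

B is the wall frame of a small rectangular building: four walls, each 2390 mm tall and 193 mm thick, enclosing a footprint 3740 mm (x) by 5140 mm (y) outside-to-outside, with no floor or roof. The front and back walls (the −y and +y sides) span the full width; the two side walls fit between them.

The house frame is against the stool's +x side, with their −y faces flush.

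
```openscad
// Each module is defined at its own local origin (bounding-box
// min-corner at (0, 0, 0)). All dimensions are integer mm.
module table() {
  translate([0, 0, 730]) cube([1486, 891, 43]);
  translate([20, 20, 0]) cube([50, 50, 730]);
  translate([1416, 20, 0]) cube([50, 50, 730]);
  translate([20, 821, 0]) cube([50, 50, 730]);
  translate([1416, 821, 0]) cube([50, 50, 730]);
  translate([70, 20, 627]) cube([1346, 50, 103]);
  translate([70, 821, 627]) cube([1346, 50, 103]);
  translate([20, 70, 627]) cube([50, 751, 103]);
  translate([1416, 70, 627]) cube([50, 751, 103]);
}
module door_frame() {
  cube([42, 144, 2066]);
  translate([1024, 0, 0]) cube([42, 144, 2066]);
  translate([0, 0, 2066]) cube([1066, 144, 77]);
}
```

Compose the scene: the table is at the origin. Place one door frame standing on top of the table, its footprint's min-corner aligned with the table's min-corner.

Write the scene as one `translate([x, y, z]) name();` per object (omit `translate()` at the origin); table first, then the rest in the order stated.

table();
translate([0, 0, 773]) door_frame();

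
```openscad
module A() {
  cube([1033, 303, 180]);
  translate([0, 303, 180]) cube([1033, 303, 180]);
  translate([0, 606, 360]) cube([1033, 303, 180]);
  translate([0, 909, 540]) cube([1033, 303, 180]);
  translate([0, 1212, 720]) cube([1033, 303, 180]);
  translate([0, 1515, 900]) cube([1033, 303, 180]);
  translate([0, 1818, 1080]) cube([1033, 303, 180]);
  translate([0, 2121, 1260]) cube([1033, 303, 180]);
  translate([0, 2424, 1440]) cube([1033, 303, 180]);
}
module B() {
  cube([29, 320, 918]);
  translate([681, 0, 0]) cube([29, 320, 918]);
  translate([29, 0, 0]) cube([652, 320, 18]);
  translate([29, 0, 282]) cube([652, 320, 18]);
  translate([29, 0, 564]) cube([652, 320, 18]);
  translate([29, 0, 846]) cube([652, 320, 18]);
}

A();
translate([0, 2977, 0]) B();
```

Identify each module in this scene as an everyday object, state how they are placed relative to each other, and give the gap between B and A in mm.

The bookshelf's nearest face is 250 mm from the staircase's +y face.

A is a staircase. B is a bookshelf. The bookshelf is on the floor beside the staircase on its +y side. The gap between the bookshelf and the staircase is 250 mm.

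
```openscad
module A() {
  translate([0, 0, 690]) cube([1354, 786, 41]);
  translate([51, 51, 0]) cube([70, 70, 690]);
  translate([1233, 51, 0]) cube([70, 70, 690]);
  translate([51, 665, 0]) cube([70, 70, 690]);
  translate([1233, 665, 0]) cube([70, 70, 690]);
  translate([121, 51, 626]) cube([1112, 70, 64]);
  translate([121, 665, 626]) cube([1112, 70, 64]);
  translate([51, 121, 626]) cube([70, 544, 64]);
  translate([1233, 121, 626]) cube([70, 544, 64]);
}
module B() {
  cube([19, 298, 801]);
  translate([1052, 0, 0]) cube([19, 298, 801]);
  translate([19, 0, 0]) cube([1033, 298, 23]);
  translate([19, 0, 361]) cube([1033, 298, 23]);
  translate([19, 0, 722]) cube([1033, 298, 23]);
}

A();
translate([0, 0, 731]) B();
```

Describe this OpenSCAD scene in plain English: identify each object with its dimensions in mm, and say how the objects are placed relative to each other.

A is a table with a 1354×786 mm rectangular top, 41 mm thick, top surface at z = 731 mm, supported by four 70×70 mm square legs, each inset 51 mm from the nearest pair of top edges, running from the floor. Four apron rails, 70 mm thick and 64 mm tall, run between adjacent legs with their top edges flush with the underside of the top and their outer faces flush with the legs' outer faces.

B is a bookshelf 1071 mm wide overall, 298 mm deep and 801 mm tall. The two sides are 19 mm thick vertical panels. 3 horizontal shelves of 23 mm thickness span between the inner faces of the sides; the lowest shelf sits on the floor and shelves are stacked with a clear vertical gap of 338 mm between each pair.

The bookshelf is on top of the table.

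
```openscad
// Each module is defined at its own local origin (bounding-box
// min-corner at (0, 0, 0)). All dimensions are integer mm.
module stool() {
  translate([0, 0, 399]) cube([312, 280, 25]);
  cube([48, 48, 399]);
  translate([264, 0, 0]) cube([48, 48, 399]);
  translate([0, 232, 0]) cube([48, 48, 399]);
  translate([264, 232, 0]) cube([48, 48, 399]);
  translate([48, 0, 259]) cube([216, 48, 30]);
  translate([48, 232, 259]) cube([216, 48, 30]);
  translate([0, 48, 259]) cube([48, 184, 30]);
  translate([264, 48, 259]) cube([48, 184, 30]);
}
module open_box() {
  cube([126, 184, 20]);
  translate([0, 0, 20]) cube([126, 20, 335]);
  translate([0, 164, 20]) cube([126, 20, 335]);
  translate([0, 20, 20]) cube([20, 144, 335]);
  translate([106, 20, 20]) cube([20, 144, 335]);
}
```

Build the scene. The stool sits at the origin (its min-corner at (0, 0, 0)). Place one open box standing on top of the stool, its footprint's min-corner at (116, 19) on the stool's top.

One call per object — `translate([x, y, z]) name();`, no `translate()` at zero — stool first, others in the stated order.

stool();
translate([116, 19, 424]) open_box();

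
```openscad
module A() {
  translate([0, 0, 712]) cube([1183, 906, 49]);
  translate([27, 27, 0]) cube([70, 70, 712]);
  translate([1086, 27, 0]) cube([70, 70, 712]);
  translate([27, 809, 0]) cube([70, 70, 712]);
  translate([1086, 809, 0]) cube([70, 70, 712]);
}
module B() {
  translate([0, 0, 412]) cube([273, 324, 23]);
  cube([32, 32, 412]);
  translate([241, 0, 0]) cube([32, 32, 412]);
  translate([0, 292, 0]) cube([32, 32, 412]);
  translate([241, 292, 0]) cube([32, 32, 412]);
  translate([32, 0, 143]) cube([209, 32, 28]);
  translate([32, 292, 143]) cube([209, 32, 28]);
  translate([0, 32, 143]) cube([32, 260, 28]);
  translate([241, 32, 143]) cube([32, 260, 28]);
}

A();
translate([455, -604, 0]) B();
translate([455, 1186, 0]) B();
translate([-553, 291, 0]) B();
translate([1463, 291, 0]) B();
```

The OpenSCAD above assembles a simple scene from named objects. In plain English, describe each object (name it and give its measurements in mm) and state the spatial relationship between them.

A is a rectangular dining table. The top is 1183×906×49 mm with its upper surface at z = 761 mm. It stands on four 70×70 mm square legs, each inset 27 mm from the nearest pair of top edges, running from the floor to the underside of the top.

B is a four-legged stool. The seat is a 273×324×23 mm slab whose top surface is at z = 435 mm; four square legs, each 32×32 mm in cross-section, run from the floor (z = 0) to the underside of the seat, each flush with a corner of the seat. Four stretchers, 32 mm wide and 28 mm tall, connect adjacent legs with their undersides at z = 143 mm, each running between the inner faces of the legs it joins and aligned with the legs' outer faces on the other axis.

Four stools sit around the table at the −y, +y, −x, +x sides.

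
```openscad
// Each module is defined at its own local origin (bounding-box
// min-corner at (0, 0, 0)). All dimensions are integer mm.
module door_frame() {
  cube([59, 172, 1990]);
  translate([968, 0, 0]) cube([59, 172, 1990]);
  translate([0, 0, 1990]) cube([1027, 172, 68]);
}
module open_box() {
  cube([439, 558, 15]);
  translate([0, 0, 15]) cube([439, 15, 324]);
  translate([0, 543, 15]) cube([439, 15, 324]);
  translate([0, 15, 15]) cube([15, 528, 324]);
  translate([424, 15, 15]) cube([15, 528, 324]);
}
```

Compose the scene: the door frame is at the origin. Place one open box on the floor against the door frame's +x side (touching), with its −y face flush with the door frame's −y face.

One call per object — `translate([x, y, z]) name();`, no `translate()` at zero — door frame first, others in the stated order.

door_frame();
translate([1027, 0, 0]) open_box();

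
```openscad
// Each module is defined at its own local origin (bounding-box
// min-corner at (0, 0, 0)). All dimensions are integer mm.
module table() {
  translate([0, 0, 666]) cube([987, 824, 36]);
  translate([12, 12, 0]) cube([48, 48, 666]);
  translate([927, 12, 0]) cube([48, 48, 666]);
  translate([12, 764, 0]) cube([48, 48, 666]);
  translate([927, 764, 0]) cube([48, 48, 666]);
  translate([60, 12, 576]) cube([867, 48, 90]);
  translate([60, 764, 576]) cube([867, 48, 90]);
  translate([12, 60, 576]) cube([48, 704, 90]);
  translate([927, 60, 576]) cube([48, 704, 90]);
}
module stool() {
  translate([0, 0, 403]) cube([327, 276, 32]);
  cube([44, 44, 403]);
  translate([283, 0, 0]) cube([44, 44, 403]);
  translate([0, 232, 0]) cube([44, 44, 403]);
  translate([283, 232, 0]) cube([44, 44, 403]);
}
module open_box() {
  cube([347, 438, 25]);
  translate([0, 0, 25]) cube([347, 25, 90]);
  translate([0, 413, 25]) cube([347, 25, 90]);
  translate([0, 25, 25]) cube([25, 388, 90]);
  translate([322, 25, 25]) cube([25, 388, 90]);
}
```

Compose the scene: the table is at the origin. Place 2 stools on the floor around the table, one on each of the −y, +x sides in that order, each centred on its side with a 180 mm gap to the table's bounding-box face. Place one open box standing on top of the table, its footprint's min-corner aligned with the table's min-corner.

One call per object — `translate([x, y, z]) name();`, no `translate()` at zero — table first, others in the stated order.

table();
translate([330, -456, 0]) stool();
translate([1167, 274, 0]) stool();
translate([0, 0, 702]) open_box();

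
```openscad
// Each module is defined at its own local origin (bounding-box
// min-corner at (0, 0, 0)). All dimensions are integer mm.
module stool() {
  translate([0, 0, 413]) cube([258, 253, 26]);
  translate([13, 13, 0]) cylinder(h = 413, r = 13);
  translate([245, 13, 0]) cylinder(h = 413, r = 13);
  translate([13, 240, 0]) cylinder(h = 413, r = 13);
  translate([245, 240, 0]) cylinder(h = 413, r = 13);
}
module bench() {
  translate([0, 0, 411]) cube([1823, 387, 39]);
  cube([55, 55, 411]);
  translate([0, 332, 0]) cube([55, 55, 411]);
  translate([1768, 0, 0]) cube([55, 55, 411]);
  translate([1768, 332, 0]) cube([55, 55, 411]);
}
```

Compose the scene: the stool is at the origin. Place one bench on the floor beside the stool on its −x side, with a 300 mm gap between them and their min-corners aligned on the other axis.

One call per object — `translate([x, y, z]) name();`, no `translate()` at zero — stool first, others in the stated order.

stool();
translate([-2123, 0, 0]) bench();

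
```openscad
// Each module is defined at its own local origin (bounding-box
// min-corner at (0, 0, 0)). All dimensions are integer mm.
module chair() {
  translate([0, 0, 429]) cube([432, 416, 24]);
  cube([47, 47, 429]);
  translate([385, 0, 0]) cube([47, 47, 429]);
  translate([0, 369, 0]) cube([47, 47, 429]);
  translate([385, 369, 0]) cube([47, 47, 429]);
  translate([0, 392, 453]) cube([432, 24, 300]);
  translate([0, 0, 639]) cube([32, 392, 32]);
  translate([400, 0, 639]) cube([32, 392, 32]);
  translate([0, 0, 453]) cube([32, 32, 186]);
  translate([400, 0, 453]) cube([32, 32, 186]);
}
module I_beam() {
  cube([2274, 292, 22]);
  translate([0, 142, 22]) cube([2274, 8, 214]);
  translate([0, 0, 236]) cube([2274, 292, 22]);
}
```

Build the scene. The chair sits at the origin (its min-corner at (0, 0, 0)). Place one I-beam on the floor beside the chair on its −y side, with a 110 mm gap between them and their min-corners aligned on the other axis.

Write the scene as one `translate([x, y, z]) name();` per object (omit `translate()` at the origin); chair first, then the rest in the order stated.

chair();
translate([0, -402, 0]) I_beam();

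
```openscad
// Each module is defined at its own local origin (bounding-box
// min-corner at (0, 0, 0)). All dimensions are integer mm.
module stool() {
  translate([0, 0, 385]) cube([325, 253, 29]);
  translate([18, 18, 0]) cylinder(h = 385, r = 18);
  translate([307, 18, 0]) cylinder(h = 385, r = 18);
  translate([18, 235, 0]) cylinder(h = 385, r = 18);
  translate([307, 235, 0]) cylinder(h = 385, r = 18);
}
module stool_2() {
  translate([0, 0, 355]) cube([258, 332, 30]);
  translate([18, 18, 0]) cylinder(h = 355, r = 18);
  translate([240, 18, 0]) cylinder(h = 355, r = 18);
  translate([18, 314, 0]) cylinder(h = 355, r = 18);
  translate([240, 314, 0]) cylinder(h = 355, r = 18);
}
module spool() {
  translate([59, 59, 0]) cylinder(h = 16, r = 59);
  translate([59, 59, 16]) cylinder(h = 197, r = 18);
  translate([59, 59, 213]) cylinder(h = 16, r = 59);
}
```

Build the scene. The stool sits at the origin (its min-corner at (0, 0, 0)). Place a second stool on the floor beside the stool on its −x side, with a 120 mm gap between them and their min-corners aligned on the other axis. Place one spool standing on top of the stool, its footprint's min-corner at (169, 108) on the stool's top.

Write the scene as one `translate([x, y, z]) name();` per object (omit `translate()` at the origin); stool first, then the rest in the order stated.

stool();
translate([-378, 0, 0]) stool_2();
translate([169, 108, 414]) spool();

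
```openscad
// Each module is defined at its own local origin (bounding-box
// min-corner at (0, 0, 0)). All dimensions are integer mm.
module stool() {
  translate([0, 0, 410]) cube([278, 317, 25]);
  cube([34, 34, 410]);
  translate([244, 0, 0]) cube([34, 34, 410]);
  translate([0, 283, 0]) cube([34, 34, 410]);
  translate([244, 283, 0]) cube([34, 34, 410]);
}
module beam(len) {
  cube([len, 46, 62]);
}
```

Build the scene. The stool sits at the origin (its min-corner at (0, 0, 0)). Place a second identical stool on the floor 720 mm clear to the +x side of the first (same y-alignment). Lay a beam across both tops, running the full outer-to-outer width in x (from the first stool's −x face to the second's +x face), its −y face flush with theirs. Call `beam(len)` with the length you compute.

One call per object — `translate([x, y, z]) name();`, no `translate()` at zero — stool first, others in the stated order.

stool();
translate([998, 0, 0]) stool();
translate([0, 0, 435]) beam(1276);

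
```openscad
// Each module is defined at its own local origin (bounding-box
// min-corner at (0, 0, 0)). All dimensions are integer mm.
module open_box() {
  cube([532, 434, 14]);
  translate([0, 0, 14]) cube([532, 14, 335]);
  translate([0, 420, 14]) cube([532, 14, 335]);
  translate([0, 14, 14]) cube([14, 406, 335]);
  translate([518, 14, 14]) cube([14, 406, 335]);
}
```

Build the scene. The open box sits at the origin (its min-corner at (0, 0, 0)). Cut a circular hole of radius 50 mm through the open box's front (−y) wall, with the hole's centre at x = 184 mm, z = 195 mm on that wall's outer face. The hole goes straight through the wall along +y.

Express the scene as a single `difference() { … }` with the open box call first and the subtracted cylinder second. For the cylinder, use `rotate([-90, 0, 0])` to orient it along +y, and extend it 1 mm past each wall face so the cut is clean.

difference() {
  open_box();
  translate([184, -1, 195]) rotate([-90, 0, 0]) cylinder(h = 16, r = 50);
}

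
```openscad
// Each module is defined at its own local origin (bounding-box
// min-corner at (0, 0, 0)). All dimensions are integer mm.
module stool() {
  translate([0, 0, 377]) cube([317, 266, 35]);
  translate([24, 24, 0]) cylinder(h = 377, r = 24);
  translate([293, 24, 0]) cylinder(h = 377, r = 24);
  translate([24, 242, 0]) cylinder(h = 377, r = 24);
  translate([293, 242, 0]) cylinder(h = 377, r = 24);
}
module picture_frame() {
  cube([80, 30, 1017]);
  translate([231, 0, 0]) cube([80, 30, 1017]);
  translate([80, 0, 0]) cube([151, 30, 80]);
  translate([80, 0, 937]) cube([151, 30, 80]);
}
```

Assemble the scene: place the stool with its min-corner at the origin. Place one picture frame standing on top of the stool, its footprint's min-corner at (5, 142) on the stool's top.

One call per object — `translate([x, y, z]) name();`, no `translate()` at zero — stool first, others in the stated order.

stool();
translate([5, 142, 412]) picture_frame();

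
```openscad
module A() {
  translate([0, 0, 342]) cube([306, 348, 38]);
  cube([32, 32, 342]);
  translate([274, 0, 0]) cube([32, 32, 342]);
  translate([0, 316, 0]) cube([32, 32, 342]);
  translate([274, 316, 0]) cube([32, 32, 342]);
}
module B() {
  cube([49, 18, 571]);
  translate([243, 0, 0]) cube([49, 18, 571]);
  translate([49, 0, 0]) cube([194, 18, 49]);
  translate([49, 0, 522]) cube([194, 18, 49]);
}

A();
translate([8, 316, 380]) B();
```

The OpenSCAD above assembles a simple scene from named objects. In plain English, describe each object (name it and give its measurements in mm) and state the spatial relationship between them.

A is a four-legged stool. The seat is a 306×348×38 mm slab whose top surface is at z = 380 mm; four square legs, each 32×32 mm in cross-section, run from the floor (z = 0) to the underside of the seat, each flush with a corner of the seat.

B is a rectangular picture frame lying in the x–z plane (depth along y). The opening is 194 mm wide (x) by 473 mm tall (z), surrounded by a border 49 mm wide on all four sides. The frame is 18 mm deep and is made of two full-height vertical stiles with two horizontal rails fitted between them.

The picture frame is on top of the stool.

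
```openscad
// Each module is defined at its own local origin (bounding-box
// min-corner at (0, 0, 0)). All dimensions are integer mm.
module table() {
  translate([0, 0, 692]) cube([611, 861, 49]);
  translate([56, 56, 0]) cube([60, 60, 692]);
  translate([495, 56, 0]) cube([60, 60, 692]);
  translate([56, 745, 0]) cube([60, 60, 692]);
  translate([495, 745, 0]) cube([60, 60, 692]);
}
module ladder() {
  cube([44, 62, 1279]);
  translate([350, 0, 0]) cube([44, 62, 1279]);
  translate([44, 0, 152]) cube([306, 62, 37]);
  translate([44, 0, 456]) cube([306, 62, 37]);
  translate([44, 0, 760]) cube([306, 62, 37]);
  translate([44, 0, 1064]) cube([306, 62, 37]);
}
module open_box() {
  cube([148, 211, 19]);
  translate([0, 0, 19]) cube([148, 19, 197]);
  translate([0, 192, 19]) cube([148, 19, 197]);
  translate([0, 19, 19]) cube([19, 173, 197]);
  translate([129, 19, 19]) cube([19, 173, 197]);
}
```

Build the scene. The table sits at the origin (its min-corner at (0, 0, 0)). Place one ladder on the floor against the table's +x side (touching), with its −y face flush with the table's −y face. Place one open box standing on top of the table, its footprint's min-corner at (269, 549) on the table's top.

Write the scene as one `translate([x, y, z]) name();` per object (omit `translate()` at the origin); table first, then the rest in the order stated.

table();
translate([611, 0, 0]) ladder();
translate([269, 549, 741]) open_box();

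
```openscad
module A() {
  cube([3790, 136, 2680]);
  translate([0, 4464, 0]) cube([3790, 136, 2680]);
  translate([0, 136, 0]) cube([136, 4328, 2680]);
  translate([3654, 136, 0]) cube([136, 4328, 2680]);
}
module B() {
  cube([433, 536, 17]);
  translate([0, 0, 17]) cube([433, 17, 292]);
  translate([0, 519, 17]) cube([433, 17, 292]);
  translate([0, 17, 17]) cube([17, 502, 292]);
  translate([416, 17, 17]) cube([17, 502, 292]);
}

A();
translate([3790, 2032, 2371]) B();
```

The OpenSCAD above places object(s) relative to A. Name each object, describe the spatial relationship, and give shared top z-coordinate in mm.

Both tops at z = 2680 mm.

A is a house frame. B is an open box. The open box is beside the house frame with their tops flush at z = 2680. The shared top z-coordinate is 2680 mm.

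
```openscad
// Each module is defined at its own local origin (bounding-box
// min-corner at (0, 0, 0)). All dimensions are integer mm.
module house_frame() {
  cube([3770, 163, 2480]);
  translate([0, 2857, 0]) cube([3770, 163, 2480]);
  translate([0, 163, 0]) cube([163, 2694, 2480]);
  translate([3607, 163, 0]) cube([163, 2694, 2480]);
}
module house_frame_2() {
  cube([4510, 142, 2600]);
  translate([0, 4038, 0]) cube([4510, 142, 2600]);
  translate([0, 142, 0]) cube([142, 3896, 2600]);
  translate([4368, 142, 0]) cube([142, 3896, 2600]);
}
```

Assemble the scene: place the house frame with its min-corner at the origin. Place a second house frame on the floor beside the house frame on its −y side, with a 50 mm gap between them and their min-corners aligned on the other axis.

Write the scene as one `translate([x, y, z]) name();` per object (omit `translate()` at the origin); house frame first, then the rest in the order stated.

house_frame();
translate([0, -4230, 0]) house_frame_2();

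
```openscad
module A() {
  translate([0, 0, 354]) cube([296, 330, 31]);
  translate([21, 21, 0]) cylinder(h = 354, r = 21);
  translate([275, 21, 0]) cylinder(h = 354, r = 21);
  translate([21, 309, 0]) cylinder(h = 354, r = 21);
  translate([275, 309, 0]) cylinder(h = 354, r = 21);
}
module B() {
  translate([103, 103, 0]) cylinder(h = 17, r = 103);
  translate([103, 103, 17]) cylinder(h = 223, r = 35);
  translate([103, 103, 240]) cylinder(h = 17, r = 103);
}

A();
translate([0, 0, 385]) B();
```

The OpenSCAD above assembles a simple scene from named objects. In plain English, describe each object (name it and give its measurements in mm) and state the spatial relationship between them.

A is a four-legged stool. The seat is 296×330 mm, 31 mm thick, top at z = 385 mm. It stands on four round legs, each 42 mm in diameter, from z = 0 to the seat underside, each leg's axis is inset half a diameter from the nearest pair of seat edges (so the leg's bounding box is flush with the corner).

B is a spool: two coaxial disc flanges of radius 103 mm and thickness 17 mm, joined by a core cylinder of radius 35 mm and height 223 mm. The lower flange rests on z = 0 and the three cylinders share a vertical axis.

The spool is on top of the stool.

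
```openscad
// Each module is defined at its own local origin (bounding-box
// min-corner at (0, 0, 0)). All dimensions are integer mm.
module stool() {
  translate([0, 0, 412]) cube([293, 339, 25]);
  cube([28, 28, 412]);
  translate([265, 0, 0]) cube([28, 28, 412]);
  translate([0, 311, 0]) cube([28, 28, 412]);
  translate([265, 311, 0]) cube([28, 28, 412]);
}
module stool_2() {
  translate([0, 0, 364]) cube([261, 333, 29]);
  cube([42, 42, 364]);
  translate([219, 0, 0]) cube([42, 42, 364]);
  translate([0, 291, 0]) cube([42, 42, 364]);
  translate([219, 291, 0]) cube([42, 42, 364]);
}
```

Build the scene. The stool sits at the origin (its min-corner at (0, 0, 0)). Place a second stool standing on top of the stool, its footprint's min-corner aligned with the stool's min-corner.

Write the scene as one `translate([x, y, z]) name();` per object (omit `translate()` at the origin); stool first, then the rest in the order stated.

stool();
translate([0, 0, 437]) stool_2();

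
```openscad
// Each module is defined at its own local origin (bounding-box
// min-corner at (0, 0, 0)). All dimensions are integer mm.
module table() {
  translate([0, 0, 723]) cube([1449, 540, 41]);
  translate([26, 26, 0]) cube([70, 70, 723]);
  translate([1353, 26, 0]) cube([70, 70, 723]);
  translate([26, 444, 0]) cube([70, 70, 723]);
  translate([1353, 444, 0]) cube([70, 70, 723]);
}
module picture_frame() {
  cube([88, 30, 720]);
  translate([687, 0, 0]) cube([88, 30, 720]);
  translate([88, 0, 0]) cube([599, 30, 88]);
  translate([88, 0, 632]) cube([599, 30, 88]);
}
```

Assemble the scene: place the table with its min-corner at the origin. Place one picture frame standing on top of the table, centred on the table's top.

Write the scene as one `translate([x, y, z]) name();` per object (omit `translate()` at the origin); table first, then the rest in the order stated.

table();
translate([337, 255, 764]) picture_frame();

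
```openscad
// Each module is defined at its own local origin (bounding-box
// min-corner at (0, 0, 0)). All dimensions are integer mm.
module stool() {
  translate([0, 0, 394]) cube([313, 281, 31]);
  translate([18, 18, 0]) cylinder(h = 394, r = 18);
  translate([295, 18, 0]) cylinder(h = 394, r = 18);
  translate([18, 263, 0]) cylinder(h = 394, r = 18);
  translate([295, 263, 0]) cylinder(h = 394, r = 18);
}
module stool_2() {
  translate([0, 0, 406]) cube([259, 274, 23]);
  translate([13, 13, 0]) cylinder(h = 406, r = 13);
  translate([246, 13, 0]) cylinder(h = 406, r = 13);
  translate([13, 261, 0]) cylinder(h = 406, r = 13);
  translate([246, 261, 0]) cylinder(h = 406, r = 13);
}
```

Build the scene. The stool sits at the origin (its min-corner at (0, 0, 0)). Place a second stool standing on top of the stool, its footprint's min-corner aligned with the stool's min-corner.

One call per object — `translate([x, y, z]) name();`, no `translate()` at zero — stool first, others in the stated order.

stool();
translate([0, 0, 425]) stool_2();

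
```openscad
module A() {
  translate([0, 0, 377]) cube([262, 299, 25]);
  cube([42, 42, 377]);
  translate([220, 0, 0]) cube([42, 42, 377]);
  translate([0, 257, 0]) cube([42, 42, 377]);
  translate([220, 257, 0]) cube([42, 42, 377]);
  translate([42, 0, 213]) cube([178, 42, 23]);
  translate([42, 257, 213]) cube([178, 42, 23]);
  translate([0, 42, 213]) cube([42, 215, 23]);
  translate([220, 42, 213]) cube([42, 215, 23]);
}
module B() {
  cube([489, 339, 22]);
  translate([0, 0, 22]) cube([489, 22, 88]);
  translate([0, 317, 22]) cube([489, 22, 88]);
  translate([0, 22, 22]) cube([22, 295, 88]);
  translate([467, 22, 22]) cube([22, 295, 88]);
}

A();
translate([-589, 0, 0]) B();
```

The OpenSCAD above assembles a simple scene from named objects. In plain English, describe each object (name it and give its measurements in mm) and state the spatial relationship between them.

A is a four-legged stool. The seat is 262×299 mm, 25 mm thick, top at z = 402 mm. It stands on four square legs, each 42×42 mm in cross-section, from z = 0 to the seat underside, each flush with a corner of the seat. Four stretchers, 42 mm wide and 23 mm tall, connect adjacent legs with their undersides at z = 213 mm, each running between the inner faces of the legs it joins and aligned with the legs' outer faces on the other axis.

B is an open storage box with external size 489×339×110 mm and wall thickness 22 mm (the base is also 22 mm thick). The base covers the whole footprint; the four walls stand on the base, with the y-facing walls full-width and the x-facing walls fitting between their inner faces.

The open box is on the floor beside the stool on its −x side.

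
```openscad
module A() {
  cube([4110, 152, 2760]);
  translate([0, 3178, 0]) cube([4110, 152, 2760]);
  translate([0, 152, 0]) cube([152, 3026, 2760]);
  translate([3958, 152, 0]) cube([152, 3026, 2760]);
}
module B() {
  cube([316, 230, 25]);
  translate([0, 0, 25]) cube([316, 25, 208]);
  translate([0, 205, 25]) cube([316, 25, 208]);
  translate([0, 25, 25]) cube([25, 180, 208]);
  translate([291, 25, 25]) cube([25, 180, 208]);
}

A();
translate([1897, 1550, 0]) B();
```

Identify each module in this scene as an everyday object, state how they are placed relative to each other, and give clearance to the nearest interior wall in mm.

Clearances: x = 1745, y = 1398; minimum 1398 mm.

A is a house frame. B is an open box. The open box sits inside the house frame, centred. The clearance to the nearest interior wall is 1398 mm.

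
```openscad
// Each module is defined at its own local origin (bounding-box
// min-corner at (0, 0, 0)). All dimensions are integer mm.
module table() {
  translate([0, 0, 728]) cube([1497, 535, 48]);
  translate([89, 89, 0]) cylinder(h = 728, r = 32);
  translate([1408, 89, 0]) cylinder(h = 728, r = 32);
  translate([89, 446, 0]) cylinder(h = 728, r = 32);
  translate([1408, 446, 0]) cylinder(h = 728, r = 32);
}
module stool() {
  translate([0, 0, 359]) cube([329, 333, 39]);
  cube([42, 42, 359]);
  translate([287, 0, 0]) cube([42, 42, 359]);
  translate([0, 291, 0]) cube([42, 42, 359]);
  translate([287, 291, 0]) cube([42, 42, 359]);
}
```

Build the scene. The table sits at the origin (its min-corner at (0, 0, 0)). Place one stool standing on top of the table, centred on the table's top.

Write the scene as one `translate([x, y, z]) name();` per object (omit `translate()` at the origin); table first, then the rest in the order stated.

table();
translate([584, 101, 776]) stool();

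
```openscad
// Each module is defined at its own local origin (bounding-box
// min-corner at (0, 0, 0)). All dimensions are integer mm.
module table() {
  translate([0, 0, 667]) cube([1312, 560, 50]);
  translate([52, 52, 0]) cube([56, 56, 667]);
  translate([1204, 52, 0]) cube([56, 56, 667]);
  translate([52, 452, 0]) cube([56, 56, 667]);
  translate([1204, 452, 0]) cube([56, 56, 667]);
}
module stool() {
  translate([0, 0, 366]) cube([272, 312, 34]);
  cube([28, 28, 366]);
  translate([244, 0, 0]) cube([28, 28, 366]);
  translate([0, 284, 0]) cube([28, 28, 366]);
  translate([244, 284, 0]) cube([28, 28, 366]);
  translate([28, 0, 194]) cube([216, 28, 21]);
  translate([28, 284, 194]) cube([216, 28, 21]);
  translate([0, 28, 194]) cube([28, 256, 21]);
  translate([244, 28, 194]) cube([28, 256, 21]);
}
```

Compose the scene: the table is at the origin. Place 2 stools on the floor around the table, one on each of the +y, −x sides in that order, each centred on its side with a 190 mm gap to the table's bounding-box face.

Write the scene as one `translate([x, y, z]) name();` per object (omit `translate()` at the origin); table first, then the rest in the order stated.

table();
translate([520, 750, 0]) stool();
translate([-462, 124, 0]) stool();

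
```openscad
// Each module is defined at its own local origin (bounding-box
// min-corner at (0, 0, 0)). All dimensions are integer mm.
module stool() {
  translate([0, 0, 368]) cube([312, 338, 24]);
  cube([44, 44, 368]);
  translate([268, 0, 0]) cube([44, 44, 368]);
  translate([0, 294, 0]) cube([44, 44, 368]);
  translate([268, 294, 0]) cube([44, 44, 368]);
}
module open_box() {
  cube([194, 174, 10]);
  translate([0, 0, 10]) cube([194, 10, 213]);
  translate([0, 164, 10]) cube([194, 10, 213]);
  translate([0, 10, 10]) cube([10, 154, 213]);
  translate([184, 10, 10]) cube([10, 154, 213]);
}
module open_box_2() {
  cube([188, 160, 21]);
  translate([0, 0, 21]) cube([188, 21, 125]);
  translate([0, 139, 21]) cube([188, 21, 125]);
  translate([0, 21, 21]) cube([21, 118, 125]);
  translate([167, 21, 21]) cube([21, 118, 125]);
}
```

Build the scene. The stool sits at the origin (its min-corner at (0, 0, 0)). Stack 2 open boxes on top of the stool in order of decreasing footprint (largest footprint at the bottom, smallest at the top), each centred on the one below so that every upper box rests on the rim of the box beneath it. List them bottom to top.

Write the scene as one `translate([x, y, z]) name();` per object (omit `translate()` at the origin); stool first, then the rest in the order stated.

stool();
translate([59, 82, 392]) open_box();
translate([62, 89, 615]) open_box_2();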